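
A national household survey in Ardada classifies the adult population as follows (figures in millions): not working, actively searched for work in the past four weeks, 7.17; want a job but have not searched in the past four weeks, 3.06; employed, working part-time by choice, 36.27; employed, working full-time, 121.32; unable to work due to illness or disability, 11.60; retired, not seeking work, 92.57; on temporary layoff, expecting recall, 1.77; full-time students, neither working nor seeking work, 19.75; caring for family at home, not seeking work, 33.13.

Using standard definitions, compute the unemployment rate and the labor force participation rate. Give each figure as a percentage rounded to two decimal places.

Employed = 36.27 + 121.32 = 157.59 million.
Unemployed = 7.17 + 1.77 = 8.94 million (jobless and actively searching, or on temporary layoff).
Labor force = 157.59 + 8.94 = 166.53 million.
Not in labor force = 3.06 + 11.60 + 92.57 + 19.75 + 33.13 = 160.11 million (those not working and not actively searching are outside the labor force — including those who want a job but have given up searching).
Civilian working-age population = 166.53 + 160.11 = 326.64 million.
Unemployment rate = 8.94 / 166.53 = 5.37%.
Labor force participation rate = 166.53 / 326.64 = 50.98%.

Unemployment rate ≈ 5.37%; labor force participation rate ≈ 50.98%.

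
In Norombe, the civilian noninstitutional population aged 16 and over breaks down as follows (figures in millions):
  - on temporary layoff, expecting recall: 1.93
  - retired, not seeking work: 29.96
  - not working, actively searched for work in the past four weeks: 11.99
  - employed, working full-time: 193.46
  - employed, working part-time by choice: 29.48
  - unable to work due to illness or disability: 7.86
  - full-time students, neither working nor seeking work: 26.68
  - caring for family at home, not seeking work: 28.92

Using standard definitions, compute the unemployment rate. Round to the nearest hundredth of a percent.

Unemployment rate ≈ 5.88%.

Employed = 193.46 + 29.48 = 222.94 million.
Unemployed = 1.93 + 11.99 = 13.92 million (jobless and actively searching, or on temporary layoff).
Labor force = 222.94 + 13.92 = 236.86 million.
Unemployment rate = 13.92 / 236.86 = 5.88%.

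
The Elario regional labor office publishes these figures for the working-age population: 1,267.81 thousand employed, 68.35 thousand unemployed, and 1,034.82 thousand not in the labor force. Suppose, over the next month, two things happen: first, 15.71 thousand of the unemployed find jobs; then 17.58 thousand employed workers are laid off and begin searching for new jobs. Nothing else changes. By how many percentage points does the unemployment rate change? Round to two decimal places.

Initially, labor force = 1,267.81 + 68.35 = 1,336.16 thousand, so u = 68.35/1,336.16 = 5.12%.
After the first change, unemployed falls and employed rises by 15.71; labor force unchanged → E = 1,283.52, U = 52.64, labor force = 1,336.16 thousand.
After the second change, employed falls and unemployed rises by 17.58; labor force unchanged → E = 1,265.94, U = 70.22, labor force = 1,336.16 thousand.
New unemployment rate = 70.22 / 1,336.16 = 5.26%.
Change = 5.26% − 5.12% = +0.14 percentage points.

The unemployment rate changes by +0.14 percentage points.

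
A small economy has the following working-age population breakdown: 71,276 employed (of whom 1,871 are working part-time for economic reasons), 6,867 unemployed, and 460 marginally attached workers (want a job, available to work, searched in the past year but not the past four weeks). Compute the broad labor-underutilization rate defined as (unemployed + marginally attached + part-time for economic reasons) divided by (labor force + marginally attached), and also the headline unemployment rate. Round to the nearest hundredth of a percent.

Broad underutilization rate ≈ 11.70%; headline unemployment rate ≈ 8.79%.

Labor force = 71,276 + 6,867 = 78,143.
Numerator = 6,867 + 460 + 1,871 = 9,198.
Denominator = 78,143 + 460 = 78,603.
Broad rate = 9,198 / 78,603 = 11.70%.
Headline unemployment rate = 6,867 / 78,143 = 8.79%.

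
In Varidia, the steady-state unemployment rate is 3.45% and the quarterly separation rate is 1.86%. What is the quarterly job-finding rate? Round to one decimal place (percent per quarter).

Job-finding rate ≈ 52.1% per quarter.

From u* = s/(s+f): f = s·(1−u)/u.
f = 1.86 × (1 − 0.0345) / 0.0345 = 1.7958 / 0.0345 ≈ 52.1% per quarter.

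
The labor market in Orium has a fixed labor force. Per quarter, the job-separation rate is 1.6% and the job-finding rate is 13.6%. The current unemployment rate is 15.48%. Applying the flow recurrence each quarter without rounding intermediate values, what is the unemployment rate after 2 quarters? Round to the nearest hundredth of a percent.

With a fixed labor force, u_{t+1} = u_t + s·(1−u_t) − f·u_t = u_t·(1−s−f) + s.
Here 1−s−f = 0.848 and s = 0.016.
u_1 = 0.154800 × 0.848 + 0.016 = 0.147270.
u_2 = 0.147270 × 0.848 + 0.016 = 0.140885.

Unemployment rate after two quarters ≈ 14.09%.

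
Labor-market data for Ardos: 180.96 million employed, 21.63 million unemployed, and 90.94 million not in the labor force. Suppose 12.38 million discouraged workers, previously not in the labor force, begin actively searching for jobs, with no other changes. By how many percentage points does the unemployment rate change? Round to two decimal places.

Initially, labor force = 180.96 + 21.63 = 202.59 million, so u = 21.63/202.59 = 10.68%.
After the change, unemployed and labor force both rise by 12.38 → E = 180.96, U = 34.01, labor force = 214.97 million.
New unemployment rate = 34.01 / 214.97 = 15.82%.
Change = 15.82% − 10.68% = +5.14 percentage points.

The unemployment rate changes by +5.14 percentage points.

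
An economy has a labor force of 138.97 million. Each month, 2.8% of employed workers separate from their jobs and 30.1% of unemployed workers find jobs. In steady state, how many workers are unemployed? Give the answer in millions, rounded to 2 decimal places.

About 11.83 million are unemployed in steady state.

Steady-state unemployment rate u* = s/(s+f) = 2.8/(2.8+30.1) = 0.085106.
Unemployed = u* × labor force = 0.085106 × 138.97 ≈ 11.83 million.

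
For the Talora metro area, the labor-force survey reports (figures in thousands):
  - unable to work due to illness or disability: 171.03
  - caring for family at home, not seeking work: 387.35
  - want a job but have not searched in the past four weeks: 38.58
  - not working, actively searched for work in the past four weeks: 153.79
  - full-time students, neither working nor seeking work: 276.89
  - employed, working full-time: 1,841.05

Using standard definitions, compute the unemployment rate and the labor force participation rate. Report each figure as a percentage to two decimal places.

Employed = 1,841.05 thousand.
Unemployed = 153.79 thousand.
Labor force = 1,841.05 + 153.79 = 1,994.84 thousand.
Not in labor force = 171.03 + 387.35 + 38.58 + 276.89 = 873.85 thousand (those not working and not actively searching are outside the labor force — including those who want a job but have given up searching).
Civilian working-age population = 1,994.84 + 873.85 = 2,868.69 thousand.
Unemployment rate = 153.79 / 1,994.84 = 7.71%.
Labor force participation rate = 1,994.84 / 2,868.69 = 69.54%.

Unemployment rate ≈ 7.71%; labor force participation rate ≈ 69.54%.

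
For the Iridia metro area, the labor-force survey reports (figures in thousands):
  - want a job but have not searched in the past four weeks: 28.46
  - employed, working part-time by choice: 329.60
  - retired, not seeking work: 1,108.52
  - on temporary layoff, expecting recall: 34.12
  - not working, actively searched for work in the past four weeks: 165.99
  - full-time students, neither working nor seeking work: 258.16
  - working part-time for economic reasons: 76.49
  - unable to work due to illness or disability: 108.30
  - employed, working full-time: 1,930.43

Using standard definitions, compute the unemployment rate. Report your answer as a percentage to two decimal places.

Unemployment rate ≈ 7.89%.

Employed = 329.60 + 76.49 + 1,930.43 = 2,336.52 thousand (anyone who worked, including part-time for economic reasons, counts as employed).
Unemployed = 34.12 + 165.99 = 200.11 thousand (jobless and actively searching, or on temporary layoff).
Labor force = 2,336.52 + 200.11 = 2,536.63 thousand.
Unemployment rate = 200.11 / 2,536.63 = 7.89%.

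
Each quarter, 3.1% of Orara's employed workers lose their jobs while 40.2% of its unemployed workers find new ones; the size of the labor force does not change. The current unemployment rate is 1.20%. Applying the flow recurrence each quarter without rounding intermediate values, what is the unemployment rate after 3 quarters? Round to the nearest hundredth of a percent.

Unemployment rate after three quarters ≈ 6.07%.

With a fixed labor force, u_{t+1} = u_t + s·(1−u_t) − f·u_t = u_t·(1−s−f) + s.
Here 1−s−f = 0.567 and s = 0.031.
u_1 = 0.012000 × 0.567 + 0.031 = 0.037804.
u_2 = 0.037804 × 0.567 + 0.031 = 0.052435.
u_3 = 0.052435 × 0.567 + 0.031 = 0.060731.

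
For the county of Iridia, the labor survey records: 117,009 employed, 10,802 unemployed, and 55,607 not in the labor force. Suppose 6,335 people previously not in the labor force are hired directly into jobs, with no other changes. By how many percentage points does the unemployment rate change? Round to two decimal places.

Initially, labor force = 117,009 + 10,802 = 127,811, so u = 10,802/127,811 = 8.45%.
After the change, employed and labor force both rise by 6,335; unemployed unchanged → E = 123,344, U = 10,802, labor force = 134,146.
New unemployment rate = 10,802 / 134,146 = 8.05%.
Change = 8.05% − 8.45% = −0.40 percentage points.

The unemployment rate changes by −0.40 percentage points.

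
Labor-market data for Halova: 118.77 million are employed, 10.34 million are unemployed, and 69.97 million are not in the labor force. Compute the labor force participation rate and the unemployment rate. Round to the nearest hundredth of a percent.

Labor force = employed + unemployed = 118.77 + 10.34 = 129.11 million.
Working-age population = 129.11 + 69.97 = 199.08 million.
Unemployment rate = 10.34 / 129.11 = 8.01%.
Labor force participation rate = 129.11 / 199.08 = 64.85%.

Labor force participation rate ≈ 64.85%; unemployment rate ≈ 8.01%.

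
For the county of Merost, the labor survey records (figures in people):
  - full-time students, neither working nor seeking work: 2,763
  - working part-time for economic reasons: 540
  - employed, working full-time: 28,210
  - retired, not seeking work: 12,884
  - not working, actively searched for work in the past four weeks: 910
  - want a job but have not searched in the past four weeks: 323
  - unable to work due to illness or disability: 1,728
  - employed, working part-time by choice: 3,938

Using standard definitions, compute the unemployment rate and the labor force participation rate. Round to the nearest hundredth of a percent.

Employed = 540 + 28,210 + 3,938 = 32,688 (anyone who worked, including part-time for economic reasons, counts as employed).
Unemployed = 910.
Labor force = 32,688 + 910 = 33,598.
Not in labor force = 2,763 + 12,884 + 323 + 1,728 = 17,698 (those not working and not actively searching are outside the labor force — including those who want a job but have given up searching).
Civilian working-age population = 33,598 + 17,698 = 51,296.
Unemployment rate = 910 / 33,598 = 2.71%.
Labor force participation rate = 33,598 / 51,296 = 65.50%.

Unemployment rate ≈ 2.71%; labor force participation rate ≈ 65.50%.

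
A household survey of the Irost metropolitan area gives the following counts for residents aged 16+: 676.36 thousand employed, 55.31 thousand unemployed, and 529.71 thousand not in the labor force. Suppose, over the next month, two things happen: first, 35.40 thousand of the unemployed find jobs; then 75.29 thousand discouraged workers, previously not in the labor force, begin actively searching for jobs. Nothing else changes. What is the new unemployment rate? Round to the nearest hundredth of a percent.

Initially, labor force = 676.36 + 55.31 = 731.67 thousand, so u = 55.31/731.67 = 7.56%.
After the first change, unemployed falls and employed rises by 35.40; labor force unchanged → E = 711.76, U = 19.91, labor force = 731.67 thousand.
After the second change, unemployed and labor force both rise by 75.29 → E = 711.76, U = 95.20, labor force = 806.96 thousand.
New unemployment rate = 95.20 / 806.96 = 11.80%.

New unemployment rate ≈ 11.80%.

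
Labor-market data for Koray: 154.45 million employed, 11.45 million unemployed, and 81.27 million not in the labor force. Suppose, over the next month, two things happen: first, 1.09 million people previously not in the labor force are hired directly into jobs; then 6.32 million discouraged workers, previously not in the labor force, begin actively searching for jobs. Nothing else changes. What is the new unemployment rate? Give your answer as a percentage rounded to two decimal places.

New unemployment rate ≈ 10.25%.

Initially, labor force = 154.45 + 11.45 = 165.90 million, so u = 11.45/165.90 = 6.90%.
After the first change, employed and labor force both rise by 1.09; unemployed unchanged → E = 155.54, U = 11.45, labor force = 166.99 million.
After the second change, unemployed and labor force both rise by 6.32 → E = 155.54, U = 17.77, labor force = 173.31 million.
New unemployment rate = 17.77 / 173.31 = 10.25%.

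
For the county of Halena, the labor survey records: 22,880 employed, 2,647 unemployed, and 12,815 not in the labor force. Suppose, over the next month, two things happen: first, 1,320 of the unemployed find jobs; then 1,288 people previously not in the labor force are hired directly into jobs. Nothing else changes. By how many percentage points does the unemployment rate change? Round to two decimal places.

Initially, labor force = 22,880 + 2,647 = 25,527, so u = 2,647/25,527 = 10.37%.
After the first change, unemployed falls and employed rises by 1,320; labor force unchanged → E = 24,200, U = 1,327, labor force = 25,527.
After the second change, employed and labor force both rise by 1,288; unemployed unchanged → E = 25,488, U = 1,327, labor force = 26,815.
New unemployment rate = 1,327 / 26,815 = 4.95%.
Change = 4.95% − 10.37% = −5.42 percentage points.

The unemployment rate changes by −5.42 percentage points.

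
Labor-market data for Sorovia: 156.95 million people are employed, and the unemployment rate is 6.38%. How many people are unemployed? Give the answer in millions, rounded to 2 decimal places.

About 10.70 million are unemployed.

Let U be the number unemployed. The labor force is E + U, and U/(E+U) = 0.0638.
So U = 0.0638 × 156.95 / (1 − 0.0638) = 10.0134 / 0.9362 ≈ 10.70 million.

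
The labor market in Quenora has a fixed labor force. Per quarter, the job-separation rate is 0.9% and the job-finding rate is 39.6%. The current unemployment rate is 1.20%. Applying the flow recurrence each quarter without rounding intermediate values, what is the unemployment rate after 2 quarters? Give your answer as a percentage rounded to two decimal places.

Unemployment rate after two quarters ≈ 1.86%.

With a fixed labor force, u_{t+1} = u_t + s·(1−u_t) − f·u_t = u_t·(1−s−f) + s.
Here 1−s−f = 0.595 and s = 0.009.
u_1 = 0.012000 × 0.595 + 0.009 = 0.016140.
u_2 = 0.016140 × 0.595 + 0.009 = 0.018603.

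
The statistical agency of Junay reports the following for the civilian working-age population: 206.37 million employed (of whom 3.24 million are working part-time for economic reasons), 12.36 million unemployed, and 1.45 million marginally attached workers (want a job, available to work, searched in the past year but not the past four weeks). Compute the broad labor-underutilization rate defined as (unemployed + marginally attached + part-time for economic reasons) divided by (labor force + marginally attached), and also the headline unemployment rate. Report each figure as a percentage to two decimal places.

Labor force = 206.37 + 12.36 = 218.73 million.
Numerator = 12.36 + 1.45 + 3.24 = 17.05 million.
Denominator = 218.73 + 1.45 = 220.18 million.
Broad rate = 17.05 / 220.18 = 7.74%.
Headline unemployment rate = 12.36 / 218.73 = 5.65%.

Broad underutilization rate ≈ 7.74%; headline unemployment rate ≈ 5.65%.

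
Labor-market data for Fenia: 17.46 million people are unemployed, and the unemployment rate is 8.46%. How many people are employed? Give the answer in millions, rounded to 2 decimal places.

About 188.92 million are employed.

Labor force = U / u = 17.46 / 0.0846 ≈ 206.38 million.
Employed = labor force − unemployed = 206.38 − 17.46 = 188.92 million.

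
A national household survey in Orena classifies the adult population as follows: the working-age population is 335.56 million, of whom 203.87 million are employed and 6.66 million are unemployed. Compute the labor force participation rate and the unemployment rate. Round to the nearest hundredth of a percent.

Labor force = employed + unemployed = 203.87 + 6.66 = 210.53 million.
Unemployment rate = 6.66 / 210.53 = 3.16%.
Labor force participation rate = 210.53 / 335.56 = 62.74%.

Labor force participation rate ≈ 62.74%; unemployment rate ≈ 3.16%.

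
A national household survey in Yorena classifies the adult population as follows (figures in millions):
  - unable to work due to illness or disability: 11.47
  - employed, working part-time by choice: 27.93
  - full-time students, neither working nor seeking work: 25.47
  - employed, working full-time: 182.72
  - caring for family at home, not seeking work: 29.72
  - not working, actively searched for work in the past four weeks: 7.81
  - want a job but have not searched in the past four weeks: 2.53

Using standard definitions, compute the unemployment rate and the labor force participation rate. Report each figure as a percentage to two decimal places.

Employed = 27.93 + 182.72 = 210.65 million.
Unemployed = 7.81 million.
Labor force = 210.65 + 7.81 = 218.46 million.
Not in labor force = 11.47 + 25.47 + 29.72 + 2.53 = 69.19 million (those not working and not actively searching are outside the labor force — including those who want a job but have given up searching).
Civilian working-age population = 218.46 + 69.19 = 287.65 million.
Unemployment rate = 7.81 / 218.46 = 3.58%.
Labor force participation rate = 218.46 / 287.65 = 75.95%.

Unemployment rate ≈ 3.58%; labor force participation rate ≈ 75.95%.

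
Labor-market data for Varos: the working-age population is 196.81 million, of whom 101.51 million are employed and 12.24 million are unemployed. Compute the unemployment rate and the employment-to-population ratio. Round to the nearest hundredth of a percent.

Unemployment rate ≈ 10.76%; employment-population ratio ≈ 51.58%.

Labor force = employed + unemployed = 101.51 + 12.24 = 113.75 million.
Unemployment rate = 12.24 / 113.75 = 10.76%.
Employment-population ratio = 101.51 / 196.81 = 51.58%.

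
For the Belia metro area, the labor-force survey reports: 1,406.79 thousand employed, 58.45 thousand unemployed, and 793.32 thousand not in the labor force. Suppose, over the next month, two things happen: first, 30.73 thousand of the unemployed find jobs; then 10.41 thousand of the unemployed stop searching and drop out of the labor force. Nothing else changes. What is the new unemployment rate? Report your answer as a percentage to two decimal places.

Initially, labor force = 1,406.79 + 58.45 = 1,465.24 thousand, so u = 58.45/1,465.24 = 3.99%.
After the first change, unemployed falls and employed rises by 30.73; labor force unchanged → E = 1,437.52, U = 27.72, labor force = 1,465.24 thousand.
After the second change, unemployed and labor force both fall by 10.41 → E = 1,437.52, U = 17.31, labor force = 1,454.83 thousand.
New unemployment rate = 17.31 / 1,454.83 = 1.19%.

New unemployment rate ≈ 1.19%.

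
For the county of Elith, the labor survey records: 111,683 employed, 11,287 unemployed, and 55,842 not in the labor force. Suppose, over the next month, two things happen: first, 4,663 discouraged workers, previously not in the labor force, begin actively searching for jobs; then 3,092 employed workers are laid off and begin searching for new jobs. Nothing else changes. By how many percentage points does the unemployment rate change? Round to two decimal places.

Initially, labor force = 111,683 + 11,287 = 122,970, so u = 11,287/122,970 = 9.18%.
After the first change, unemployed and labor force both rise by 4,663 → E = 111,683, U = 15,950, labor force = 127,633.
After the second change, employed falls and unemployed rises by 3,092; labor force unchanged → E = 108,591, U = 19,042, labor force = 127,633.
New unemployment rate = 19,042 / 127,633 = 14.92%.
Change = 14.92% − 9.18% = +5.74 percentage points.

The unemployment rate changes by +5.74 percentage points.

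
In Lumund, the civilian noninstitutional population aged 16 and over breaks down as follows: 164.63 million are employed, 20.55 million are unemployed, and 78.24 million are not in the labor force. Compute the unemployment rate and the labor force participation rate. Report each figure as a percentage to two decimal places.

Unemployment rate ≈ 11.10%; labor force participation rate ≈ 70.30%.

Labor force = employed + unemployed = 164.63 + 20.55 = 185.18 million.
Working-age population = 185.18 + 78.24 = 263.42 million.
Unemployment rate = 20.55 / 185.18 = 11.10%.
Labor force participation rate = 185.18 / 263.42 = 70.30%.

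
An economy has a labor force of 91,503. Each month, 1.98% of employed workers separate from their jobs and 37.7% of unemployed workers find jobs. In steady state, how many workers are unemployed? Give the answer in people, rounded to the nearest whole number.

Steady-state unemployment rate u* = s/(s+f) = 1.98/(1.98+37.7) = 0.049899.
Unemployed = u* × labor force = 0.049899 × 91,503 ≈ 4,566.

About 4,566 are unemployed in steady state.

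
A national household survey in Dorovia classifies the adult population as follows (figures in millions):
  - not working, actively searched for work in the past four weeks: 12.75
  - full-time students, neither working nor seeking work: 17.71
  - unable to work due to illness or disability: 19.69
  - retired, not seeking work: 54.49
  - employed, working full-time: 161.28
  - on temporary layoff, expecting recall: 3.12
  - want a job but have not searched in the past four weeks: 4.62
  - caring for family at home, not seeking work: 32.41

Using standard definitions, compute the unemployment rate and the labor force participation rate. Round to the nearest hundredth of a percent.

Unemployment rate ≈ 8.96%; labor force participation rate ≈ 57.88%.

Employed = 161.28 million.
Unemployed = 12.75 + 3.12 = 15.87 million (jobless and actively searching, or on temporary layoff).
Labor force = 161.28 + 15.87 = 177.15 million.
Not in labor force = 17.71 + 19.69 + 54.49 + 4.62 + 32.41 = 128.92 million (those not working and not actively searching are outside the labor force — including those who want a job but have given up searching).
Civilian working-age population = 177.15 + 128.92 = 306.07 million.
Unemployment rate = 15.87 / 177.15 = 8.96%.
Labor force participation rate = 177.15 / 306.07 = 57.88%.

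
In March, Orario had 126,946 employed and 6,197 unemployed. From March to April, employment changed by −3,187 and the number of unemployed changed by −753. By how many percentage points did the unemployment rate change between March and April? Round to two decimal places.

The unemployment rate changed by −0.44 percentage points.

March: labor force = 126,946 + 6,197 = 133,143; u = 6,197/133,143 = 4.65%.
April: labor force = 123,759 + 5,444 = 129,203; u = 5,444/129,203 = 4.21%.
Change = 4.21% − 4.65% = −0.44 pp.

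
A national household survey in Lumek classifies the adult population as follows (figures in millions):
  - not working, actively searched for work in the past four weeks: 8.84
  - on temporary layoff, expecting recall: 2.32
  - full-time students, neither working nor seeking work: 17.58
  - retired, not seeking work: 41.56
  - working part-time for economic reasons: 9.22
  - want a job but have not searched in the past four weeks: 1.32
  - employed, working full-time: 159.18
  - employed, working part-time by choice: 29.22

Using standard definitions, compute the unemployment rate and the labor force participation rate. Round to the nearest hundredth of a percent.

Unemployment rate ≈ 5.35%; labor force participation rate ≈ 77.54%.

Employed = 9.22 + 159.18 + 29.22 = 197.62 million (anyone who worked, including part-time for economic reasons, counts as employed).
Unemployed = 8.84 + 2.32 = 11.16 million (jobless and actively searching, or on temporary layoff).
Labor force = 197.62 + 11.16 = 208.78 million.
Not in labor force = 17.58 + 41.56 + 1.32 = 60.46 million (those not working and not actively searching are outside the labor force — including those who want a job but have given up searching).
Civilian working-age population = 208.78 + 60.46 = 269.24 million.
Unemployment rate = 11.16 / 208.78 = 5.35%.
Labor force participation rate = 208.78 / 269.24 = 77.54%.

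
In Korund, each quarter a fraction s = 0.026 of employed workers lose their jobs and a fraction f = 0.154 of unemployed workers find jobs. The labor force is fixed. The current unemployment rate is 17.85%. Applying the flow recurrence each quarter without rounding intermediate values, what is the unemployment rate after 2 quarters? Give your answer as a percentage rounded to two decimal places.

Unemployment rate after two quarters ≈ 16.73%.

With a fixed labor force, u_{t+1} = u_t + s·(1−u_t) − f·u_t = u_t·(1−s−f) + s.
Here 1−s−f = 0.820 and s = 0.026.
u_1 = 0.178500 × 0.820 + 0.026 = 0.172370.
u_2 = 0.172370 × 0.820 + 0.026 = 0.167343.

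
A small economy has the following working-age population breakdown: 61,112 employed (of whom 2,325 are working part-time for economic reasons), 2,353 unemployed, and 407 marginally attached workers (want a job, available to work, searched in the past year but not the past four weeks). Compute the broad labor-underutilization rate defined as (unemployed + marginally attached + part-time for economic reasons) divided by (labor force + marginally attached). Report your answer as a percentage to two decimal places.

Labor force = 61,112 + 2,353 = 63,465.
Numerator = 2,353 + 407 + 2,325 = 5,085.
Denominator = 63,465 + 407 = 63,872.
Broad rate = 5,085 / 63,872 = 7.96%.

Broad underutilization rate ≈ 7.96%.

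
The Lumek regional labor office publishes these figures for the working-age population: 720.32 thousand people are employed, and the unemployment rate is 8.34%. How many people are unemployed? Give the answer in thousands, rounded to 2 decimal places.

Let U be the number unemployed. The labor force is E + U, and U/(E+U) = 0.0834.
So U = 0.0834 × 720.32 / (1 − 0.0834) = 60.0747 / 0.9166 ≈ 65.54 thousand.

About 65.54 thousand are unemployed.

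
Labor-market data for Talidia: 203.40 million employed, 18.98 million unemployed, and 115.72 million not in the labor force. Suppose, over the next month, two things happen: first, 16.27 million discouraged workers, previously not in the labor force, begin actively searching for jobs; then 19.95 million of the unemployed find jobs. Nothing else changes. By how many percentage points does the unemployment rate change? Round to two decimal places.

The unemployment rate changes by −2.12 percentage points.

Initially, labor force = 203.40 + 18.98 = 222.38 million, so u = 18.98/222.38 = 8.53%.
After the first change, unemployed and labor force both rise by 16.27 → E = 203.40, U = 35.25, labor force = 238.65 million.
After the second change, unemployed falls and employed rises by 19.95; labor force unchanged → E = 223.35, U = 15.30, labor force = 238.65 million.
New unemployment rate = 15.30 / 238.65 = 6.41%.
Change = 6.41% − 8.53% = −2.12 percentage points.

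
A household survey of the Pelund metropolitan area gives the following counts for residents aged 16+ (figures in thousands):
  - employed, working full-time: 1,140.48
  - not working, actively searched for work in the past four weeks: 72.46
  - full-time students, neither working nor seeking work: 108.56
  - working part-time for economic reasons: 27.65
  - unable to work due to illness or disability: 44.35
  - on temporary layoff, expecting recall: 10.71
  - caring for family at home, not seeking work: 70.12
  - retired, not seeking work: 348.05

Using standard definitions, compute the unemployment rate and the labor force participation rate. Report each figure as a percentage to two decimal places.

Unemployment rate ≈ 6.65%; labor force participation rate ≈ 68.66%.

Employed = 1,140.48 + 27.65 = 1,168.13 thousand (anyone who worked, including part-time for economic reasons, counts as employed).
Unemployed = 72.46 + 10.71 = 83.17 thousand (jobless and actively searching, or on temporary layoff).
Labor force = 1,168.13 + 83.17 = 1,251.30 thousand.
Not in labor force = 108.56 + 44.35 + 70.12 + 348.05 = 571.08 thousand (those not working and not actively searching are outside the labor force).
Civilian working-age population = 1,251.30 + 571.08 = 1,822.38 thousand.
Unemployment rate = 83.17 / 1,251.30 = 6.65%.
Labor force participation rate = 1,251.30 / 1,822.38 = 68.66%.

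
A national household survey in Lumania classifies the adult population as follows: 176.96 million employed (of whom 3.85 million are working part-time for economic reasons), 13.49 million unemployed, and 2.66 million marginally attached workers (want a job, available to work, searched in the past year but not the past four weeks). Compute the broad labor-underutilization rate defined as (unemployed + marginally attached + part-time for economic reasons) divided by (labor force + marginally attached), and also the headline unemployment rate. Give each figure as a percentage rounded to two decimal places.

Broad underutilization rate ≈ 10.36%; headline unemployment rate ≈ 7.08%.

Labor force = 176.96 + 13.49 = 190.45 million.
Numerator = 13.49 + 2.66 + 3.85 = 20.00 million.
Denominator = 190.45 + 2.66 = 193.11 million.
Broad rate = 20.00 / 193.11 = 10.36%.
Headline unemployment rate = 13.49 / 190.45 = 7.08%.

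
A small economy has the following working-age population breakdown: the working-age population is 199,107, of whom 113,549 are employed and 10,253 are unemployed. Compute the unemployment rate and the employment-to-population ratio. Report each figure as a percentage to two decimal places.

Unemployment rate ≈ 8.28%; employment-population ratio ≈ 57.03%.

Labor force = employed + unemployed = 113,549 + 10,253 = 123,802.
Unemployment rate = 10,253 / 123,802 = 8.28%.
Employment-population ratio = 113,549 / 199,107 = 57.03%.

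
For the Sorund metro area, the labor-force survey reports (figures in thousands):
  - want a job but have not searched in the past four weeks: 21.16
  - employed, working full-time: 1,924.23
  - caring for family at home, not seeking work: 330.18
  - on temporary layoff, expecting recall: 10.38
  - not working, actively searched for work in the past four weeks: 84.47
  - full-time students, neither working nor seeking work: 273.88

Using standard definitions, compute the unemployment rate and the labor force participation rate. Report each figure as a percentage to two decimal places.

Unemployment rate ≈ 4.70%; labor force participation rate ≈ 76.36%.

Employed = 1,924.23 thousand.
Unemployed = 10.38 + 84.47 = 94.85 thousand (jobless and actively searching, or on temporary layoff).
Labor force = 1,924.23 + 94.85 = 2,019.08 thousand.
Not in labor force = 21.16 + 330.18 + 273.88 = 625.22 thousand (those not working and not actively searching are outside the labor force — including those who want a job but have given up searching).
Civilian working-age population = 2,019.08 + 625.22 = 2,644.30 thousand.
Unemployment rate = 94.85 / 2,019.08 = 4.70%.
Labor force participation rate = 2,019.08 / 2,644.30 = 76.36%.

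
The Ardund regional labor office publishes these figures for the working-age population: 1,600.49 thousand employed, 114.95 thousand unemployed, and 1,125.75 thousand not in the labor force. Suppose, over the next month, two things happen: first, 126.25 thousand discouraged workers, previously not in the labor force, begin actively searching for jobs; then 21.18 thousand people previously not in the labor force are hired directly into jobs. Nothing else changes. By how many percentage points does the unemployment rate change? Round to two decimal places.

Initially, labor force = 1,600.49 + 114.95 = 1,715.44 thousand, so u = 114.95/1,715.44 = 6.70%.
After the first change, unemployed and labor force both rise by 126.25 → E = 1,600.49, U = 241.20, labor force = 1,841.69 thousand.
After the second change, employed and labor force both rise by 21.18; unemployed unchanged → E = 1,621.67, U = 241.20, labor force = 1,862.87 thousand.
New unemployment rate = 241.20 / 1,862.87 = 12.95%.
Change = 12.95% − 6.70% = +6.25 percentage points.

The unemployment rate changes by +6.25 percentage points.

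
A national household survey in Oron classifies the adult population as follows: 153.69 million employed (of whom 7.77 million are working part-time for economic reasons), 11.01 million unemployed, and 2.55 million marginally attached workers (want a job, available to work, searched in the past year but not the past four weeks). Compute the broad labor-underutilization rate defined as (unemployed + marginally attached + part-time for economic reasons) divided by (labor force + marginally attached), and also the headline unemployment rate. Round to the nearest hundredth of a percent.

Broad underutilization rate ≈ 12.75%; headline unemployment rate ≈ 6.68%.

Labor force = 153.69 + 11.01 = 164.70 million.
Numerator = 11.01 + 2.55 + 7.77 = 21.33 million.
Denominator = 164.70 + 2.55 = 167.25 million.
Broad rate = 21.33 / 167.25 = 12.75%.
Headline unemployment rate = 11.01 / 164.70 = 6.68%.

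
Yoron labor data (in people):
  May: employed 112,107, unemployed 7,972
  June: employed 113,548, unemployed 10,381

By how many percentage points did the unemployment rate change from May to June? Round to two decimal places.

May: labor force = 112,107 + 7,972 = 120,079; u = 7,972/120,079 = 6.64%.
June: labor force = 113,548 + 10,381 = 123,929; u = 10,381/123,929 = 8.38%.
Change = 8.38% − 6.64% = +1.74 pp.

The unemployment rate changed by +1.74 percentage points.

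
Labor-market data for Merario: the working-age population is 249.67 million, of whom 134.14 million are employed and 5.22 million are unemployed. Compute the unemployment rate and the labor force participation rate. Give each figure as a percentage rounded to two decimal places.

Unemployment rate ≈ 3.75%; labor force participation rate ≈ 55.82%.

Labor force = employed + unemployed = 134.14 + 5.22 = 139.36 million.
Unemployment rate = 5.22 / 139.36 = 3.75%.
Labor force participation rate = 139.36 / 249.67 = 55.82%.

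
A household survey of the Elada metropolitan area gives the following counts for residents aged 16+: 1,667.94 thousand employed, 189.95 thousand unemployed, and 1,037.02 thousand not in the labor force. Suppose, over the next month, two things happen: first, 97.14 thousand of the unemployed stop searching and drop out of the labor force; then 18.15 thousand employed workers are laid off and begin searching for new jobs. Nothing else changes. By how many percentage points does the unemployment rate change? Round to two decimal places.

Initially, labor force = 1,667.94 + 189.95 = 1,857.89 thousand, so u = 189.95/1,857.89 = 10.22%.
After the first change, unemployed and labor force both fall by 97.14 → E = 1,667.94, U = 92.81, labor force = 1,760.75 thousand.
After the second change, employed falls and unemployed rises by 18.15; labor force unchanged → E = 1,649.79, U = 110.96, labor force = 1,760.75 thousand.
New unemployment rate = 110.96 / 1,760.75 = 6.30%.
Change = 6.30% − 10.22% = −3.92 percentage points.

The unemployment rate changes by −3.92 percentage points.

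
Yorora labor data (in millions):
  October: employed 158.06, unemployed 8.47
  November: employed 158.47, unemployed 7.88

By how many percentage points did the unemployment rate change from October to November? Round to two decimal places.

October: labor force = 158.06 + 8.47 = 166.53; u = 8.47/166.53 = 5.09%.
November: labor force = 158.47 + 7.88 = 166.35; u = 7.88/166.35 = 4.74%.
Change = 4.74% − 5.09% = −0.35 pp.

The unemployment rate changed by −0.35 percentage points.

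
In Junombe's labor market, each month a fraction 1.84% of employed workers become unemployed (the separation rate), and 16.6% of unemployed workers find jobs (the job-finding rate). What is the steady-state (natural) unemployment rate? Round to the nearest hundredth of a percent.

At steady state the flows balance: s·E = f·U, so U/(E+U) = s/(s+f).
u* = 1.84 / (1.84 + 16.6) = 1.84 / 18.44 = 9.98%.

Steady-state unemployment rate ≈ 9.98%.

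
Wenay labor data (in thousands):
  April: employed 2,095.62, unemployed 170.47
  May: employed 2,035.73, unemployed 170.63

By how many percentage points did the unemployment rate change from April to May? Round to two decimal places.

April: labor force = 2,095.62 + 170.47 = 2,266.09; u = 170.47/2,266.09 = 7.52%.
May: labor force = 2,035.73 + 170.63 = 2,206.36; u = 170.63/2,206.36 = 7.73%.
Change = 7.73% − 7.52% = +0.21 pp.

The unemployment rate changed by +0.21 percentage points.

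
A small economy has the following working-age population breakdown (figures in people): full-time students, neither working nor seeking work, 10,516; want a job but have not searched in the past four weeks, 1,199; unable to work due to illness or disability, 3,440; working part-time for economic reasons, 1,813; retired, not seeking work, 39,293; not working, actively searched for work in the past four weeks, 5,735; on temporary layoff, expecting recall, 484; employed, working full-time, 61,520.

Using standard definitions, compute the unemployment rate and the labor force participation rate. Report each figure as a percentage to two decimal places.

Unemployment rate ≈ 8.94%; labor force participation rate ≈ 56.09%.

Employed = 1,813 + 61,520 = 63,333 (anyone who worked, including part-time for economic reasons, counts as employed).
Unemployed = 5,735 + 484 = 6,219 (jobless and actively searching, or on temporary layoff).
Labor force = 63,333 + 6,219 = 69,552.
Not in labor force = 10,516 + 1,199 + 3,440 + 39,293 = 54,448 (those not working and not actively searching are outside the labor force — including those who want a job but have given up searching).
Civilian working-age population = 69,552 + 54,448 = 124,000.
Unemployment rate = 6,219 / 69,552 = 8.94%.
Labor force participation rate = 69,552 / 124,000 = 56.09%.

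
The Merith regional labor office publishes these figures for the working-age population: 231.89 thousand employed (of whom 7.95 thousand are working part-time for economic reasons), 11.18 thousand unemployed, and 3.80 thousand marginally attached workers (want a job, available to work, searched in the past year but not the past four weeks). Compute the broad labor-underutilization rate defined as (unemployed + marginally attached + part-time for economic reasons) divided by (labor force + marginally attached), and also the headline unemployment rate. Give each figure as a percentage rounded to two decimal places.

Broad underutilization rate ≈ 9.29%; headline unemployment rate ≈ 4.60%.

Labor force = 231.89 + 11.18 = 243.07 thousand.
Numerator = 11.18 + 3.80 + 7.95 = 22.93 thousand.
Denominator = 243.07 + 3.80 = 246.87 thousand.
Broad rate = 22.93 / 246.87 = 9.29%.
Headline unemployment rate = 11.18 / 243.07 = 4.60%.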